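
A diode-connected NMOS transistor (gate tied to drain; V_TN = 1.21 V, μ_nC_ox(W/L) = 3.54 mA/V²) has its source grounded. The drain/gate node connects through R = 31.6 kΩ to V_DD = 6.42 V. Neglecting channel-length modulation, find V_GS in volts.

V_GS = 1.51 V

With gate tied to drain, V_GS = V_DS ≥ V_GS − V_TN, so the device is in saturation.
KCL at the drain: ½ k_n (V_GS − V_TN)² = (V_DD − V_GS)/R.
Let x = V_GS − 1.21. Then 55.9 x² + x − 5.21 = 0, giving x = 0.296 V (positive root), so V_GS = 1.51 V.
I_D = (V_DD − V_GS)/R = (6.42 − 1.51) / 31.6 = 0.155 mA.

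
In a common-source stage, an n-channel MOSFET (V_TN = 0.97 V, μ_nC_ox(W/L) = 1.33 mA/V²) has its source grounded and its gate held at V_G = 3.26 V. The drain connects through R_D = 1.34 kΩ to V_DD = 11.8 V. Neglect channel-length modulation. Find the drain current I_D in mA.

V_GS = V_G = 3.26 V, so V_ov = 3.26 − 0.97 = 2.29 V.
Assume saturation: I_D = ½ k_n V_ov² = 0.5 × 1.33 × 2.29² = 3.49 mA, giving V_DS = V_DD − I_D R_D = 11.8 − 3.49 × 1.34 = 7.13 V.
V_DS = 7.13 V ≥ V_ov = 2.29 V, confirming saturation.

I_D = 3.49 mA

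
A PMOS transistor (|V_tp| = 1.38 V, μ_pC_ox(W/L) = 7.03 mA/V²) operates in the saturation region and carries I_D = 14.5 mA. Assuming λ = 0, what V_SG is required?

In saturation I_D = ½ k_p (V_SG − |V_tp|)², so V_SG − |V_tp| = √(2 I_D / k_p) = √(2 × 14.5 / 7.03) = 2.03 V.
V_SG = 1.38 + 2.03 = 3.41 V.

V_SG = 3.41 V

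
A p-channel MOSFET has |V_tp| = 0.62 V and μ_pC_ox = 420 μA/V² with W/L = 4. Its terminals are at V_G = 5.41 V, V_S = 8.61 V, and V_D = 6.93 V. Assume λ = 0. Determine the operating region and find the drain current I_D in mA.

V_SG = V_S − V_G = 8.61 − 5.41 = 3.2 V; V_SD = V_S − V_D = 8.61 − 6.93 = 1.68 V.
k_p = μ_pC_ox · (W/L) = 1.68 mA/V².
V_ov = V_SG − |V_tp| = 3.2 − 0.62 = 2.58 V.
Since V_SD = 1.68 V < V_ov = 2.58 V, the device is in the triode region.
I_D = k_p [V_ov · V_SD − ½ V_SD²] = 1.68 × [2.58 × 1.68 − 0.5 × 1.68²] = 4.91 mA.

Triode; I_D = 4.91 mA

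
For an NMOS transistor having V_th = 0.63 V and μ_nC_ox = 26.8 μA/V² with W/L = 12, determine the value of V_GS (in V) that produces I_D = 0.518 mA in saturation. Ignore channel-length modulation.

k_n = μ_nC_ox · (W/L) = 0.3216 mA/V².
In saturation I_D = ½ k_n (V_GS − V_th)², so V_GS − V_th = √(2 I_D / k_n) = √(2 × 0.518 / 0.3216) = 1.79 V.
V_GS = 0.63 + 1.79 = 2.42 V.

V_GS = 2.42 V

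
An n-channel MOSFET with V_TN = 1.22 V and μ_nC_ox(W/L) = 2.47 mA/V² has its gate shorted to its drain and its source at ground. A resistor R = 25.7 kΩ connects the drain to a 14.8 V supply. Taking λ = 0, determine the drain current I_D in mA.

With gate tied to drain, V_GS = V_DS ≥ V_GS − V_TN, so the device is in saturation.
KCL at the drain: ½ k_n (V_GS − V_TN)² = (V_DD − V_GS)/R.
Let x = V_GS − 1.22. Then 31.7 x² + x − 13.58 = 0, giving x = 0.639 V (positive root), so V_GS = 1.86 V.
I_D = (V_DD − V_GS)/R = (14.8 − 1.86) / 25.7 = 0.504 mA.

I_D = 0.504 mA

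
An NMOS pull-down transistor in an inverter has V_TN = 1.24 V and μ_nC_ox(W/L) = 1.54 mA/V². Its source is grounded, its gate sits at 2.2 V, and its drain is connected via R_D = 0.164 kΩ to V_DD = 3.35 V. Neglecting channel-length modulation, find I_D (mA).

V_GS = V_G = 2.2 V, so V_ov = 2.2 − 1.24 = 0.96 V.
Assume saturation: I_D = ½ k_n V_ov² = 0.5 × 1.54 × 0.96² = 0.71 mA, giving V_DS = V_DD − I_D R_D = 3.35 − 0.71 × 0.164 = 3.23 V.
V_DS = 3.23 V ≥ V_ov = 0.96 V, confirming saturation.

I_D = 0.710 mA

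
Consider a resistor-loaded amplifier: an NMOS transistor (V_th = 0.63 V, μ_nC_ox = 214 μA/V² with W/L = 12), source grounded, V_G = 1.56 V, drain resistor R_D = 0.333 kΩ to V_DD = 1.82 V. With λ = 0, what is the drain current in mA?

V_GS = V_G = 1.56 V, so V_ov = 1.56 − 0.63 = 0.93 V.
k_n = μ_nC_ox · (W/L) = 2.568 mA/V².
Assume saturation: I_D = ½ k_n V_ov² = 0.5 × 2.568 × 0.93² = 1.11 mA, giving V_DS = V_DD − I_D R_D = 1.82 − 1.11 × 0.333 = 1.45 V.
V_DS = 1.45 V ≥ V_ov = 0.93 V, confirming saturation.

I_D = 1.11 mA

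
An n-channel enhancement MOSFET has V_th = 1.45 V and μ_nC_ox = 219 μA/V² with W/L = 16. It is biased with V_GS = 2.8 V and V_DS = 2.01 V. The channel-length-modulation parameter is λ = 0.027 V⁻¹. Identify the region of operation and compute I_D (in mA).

Saturation; I_D = 3.37 mA

k_n = μ_nC_ox · (W/L) = 3.504 mA/V².
V_ov = V_GS − V_th = 2.8 − 1.45 = 1.35 V.
Since V_DS = 2.01 V ≥ V_ov = 1.35 V, the device is in saturation.
I_D = ½ k_n V_ov² (1 + λ V_DS) = 0.5 × 3.504 × 1.35² × (1 + 0.027 × 2.01) = 3.37 mA.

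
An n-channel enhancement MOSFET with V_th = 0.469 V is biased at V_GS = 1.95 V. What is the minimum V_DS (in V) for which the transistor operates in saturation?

The boundary between triode and saturation is V_DS = V_GS − V_th = V_ov.
V_ov = 1.95 − 0.469 = 1.48 V.

V_DS,sat = 1.48 V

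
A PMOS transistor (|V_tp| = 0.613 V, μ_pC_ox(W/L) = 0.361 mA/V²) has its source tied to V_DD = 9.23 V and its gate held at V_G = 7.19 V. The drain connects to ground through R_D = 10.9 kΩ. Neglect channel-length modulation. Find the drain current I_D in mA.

V_SG = V_DD − V_G = 9.23 − 7.19 = 2.04 V, so V_ov = 2.04 − 0.613 = 1.43 V.
Assume saturation: I_D = ½ k_p V_ov² = 0.5 × 0.361 × 1.43² = 0.368 mA, giving V_SD = V_DD − I_D R_D = 9.23 − 0.368 × 10.9 = 5.22 V.
V_SD = 5.22 V ≥ V_ov = 1.43 V, confirming saturation.

I_D = 0.368 mA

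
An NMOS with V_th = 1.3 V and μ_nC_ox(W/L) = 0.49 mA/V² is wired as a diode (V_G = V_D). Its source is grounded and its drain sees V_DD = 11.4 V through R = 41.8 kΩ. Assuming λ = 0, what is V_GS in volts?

With gate tied to drain, V_GS = V_DS ≥ V_GS − V_th, so the device is in saturation.
KCL at the drain: ½ k_n (V_GS − V_th)² = (V_DD − V_GS)/R.
Let x = V_GS − 1.3. Then 10.2 x² + x − 10.1 = 0, giving x = 0.945 V (positive root), so V_GS = 2.25 V.
I_D = (V_DD − V_GS)/R = (11.4 − 2.25) / 41.8 = 0.219 mA.

V_GS = 2.25 V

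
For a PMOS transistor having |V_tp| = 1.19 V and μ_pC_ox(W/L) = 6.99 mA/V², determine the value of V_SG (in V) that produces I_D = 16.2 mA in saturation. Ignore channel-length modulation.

V_SG = 3.34 V

In saturation I_D = ½ k_p (V_SG − |V_tp|)², so V_SG − |V_tp| = √(2 I_D / k_p) = √(2 × 16.2 / 6.99) = 2.15 V.
V_SG = 1.19 + 2.15 = 3.34 V.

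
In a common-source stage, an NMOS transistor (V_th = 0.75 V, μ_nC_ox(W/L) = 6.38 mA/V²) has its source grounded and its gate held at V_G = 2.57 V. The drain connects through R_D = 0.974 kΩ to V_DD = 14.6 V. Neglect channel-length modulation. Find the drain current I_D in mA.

V_GS = V_G = 2.57 V, so V_ov = 2.57 − 0.75 = 1.82 V.
Assume saturation: I_D = ½ k_n V_ov² = 0.5 × 6.38 × 1.82² = 10.6 mA, giving V_DS = V_DD − I_D R_D = 14.6 − 10.6 × 0.974 = 4.31 V.
V_DS = 4.31 V ≥ V_ov = 1.82 V, confirming saturation.

I_D = 10.6 mA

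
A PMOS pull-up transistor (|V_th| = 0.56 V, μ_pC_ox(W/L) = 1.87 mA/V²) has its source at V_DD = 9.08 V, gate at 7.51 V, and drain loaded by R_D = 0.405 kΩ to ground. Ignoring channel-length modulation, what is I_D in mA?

V_SG = V_DD − V_G = 9.08 − 7.51 = 1.57 V, so V_ov = 1.57 − 0.56 = 1.01 V.
Assume saturation: I_D = ½ k_p V_ov² = 0.5 × 1.87 × 1.01² = 0.954 mA, giving V_SD = V_DD − I_D R_D = 9.08 − 0.954 × 0.405 = 8.69 V.
V_SD = 8.69 V ≥ V_ov = 1.01 V, confirming saturation.

I_D = 0.954 mA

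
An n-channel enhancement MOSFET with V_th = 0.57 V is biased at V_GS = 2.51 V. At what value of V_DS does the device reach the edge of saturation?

V_DS,sat = 1.94 V

The boundary between triode and saturation is V_DS = V_GS − V_th = V_ov.
V_ov = 2.51 − 0.57 = 1.94 V.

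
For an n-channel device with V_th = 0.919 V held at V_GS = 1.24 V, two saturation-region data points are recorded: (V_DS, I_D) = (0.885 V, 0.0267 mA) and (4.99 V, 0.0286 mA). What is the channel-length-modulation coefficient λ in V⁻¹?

With V_GS fixed, I_D ∝ (1 + λ V_DS) in saturation, so I_D2/I_D1 = (1 + λ V_DS2)/(1 + λ V_DS1).
0.0286/0.0267 = 1.071 = (1 + 4.99 λ)/(1 + 0.885 λ).
Solving: λ (I_D1 V_DS2 − I_D2 V_DS1) = I_D2 − I_D1, so λ = (0.0286 − 0.0267) / (0.0267 × 4.99 − 0.0286 × 0.885) = 0.0019 / 0.108 = 0.0176 V⁻¹.

λ = 0.0176 V⁻¹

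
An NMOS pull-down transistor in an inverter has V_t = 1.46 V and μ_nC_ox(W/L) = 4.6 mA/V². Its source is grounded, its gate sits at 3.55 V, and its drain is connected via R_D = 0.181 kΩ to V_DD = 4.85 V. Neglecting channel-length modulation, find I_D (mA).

V_GS = V_G = 3.55 V, so V_ov = 3.55 − 1.46 = 2.09 V.
Assume saturation: I_D = ½ k_n V_ov² = 0.5 × 4.6 × 2.09² = 10 mA, giving V_DS = V_DD − I_D R_D = 4.85 − 10 × 0.181 = 3.03 V.
V_DS = 3.03 V ≥ V_ov = 2.09 V, confirming saturation.

I_D = 10.0 mA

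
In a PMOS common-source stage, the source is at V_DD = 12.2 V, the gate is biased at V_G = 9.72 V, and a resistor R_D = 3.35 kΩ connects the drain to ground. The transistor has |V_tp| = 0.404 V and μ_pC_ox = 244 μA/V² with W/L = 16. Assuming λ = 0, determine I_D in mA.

I_D = 3.50 mA

V_SG = V_DD − V_G = 12.2 − 9.72 = 2.48 V, so V_ov = 2.48 − 0.404 = 2.08 V.
k_p = μ_pC_ox · (W/L) = 3.904 mA/V².
Assume saturation: I_D = ½ k_p V_ov² = 0.5 × 3.904 × 2.08² = 8.41 mA, giving V_SD = V_DD − I_D R_D = 12.2 − 8.41 × 3.35 = -16 V.
But -16 V < V_ov = 2.08 V, so the device is actually in triode.
In triode I_D = k_p[V_ov V_SD − ½ V_SD²] and I_D = (V_DD − V_SD)/R_D. Equating: 6.54 V_SD² − 28.15 V_SD + 12.2 = 0, giving V_SD = 0.489 V (the root below V_ov).
I_D = (12.2 − 0.489) / 3.35 = 3.5 mA.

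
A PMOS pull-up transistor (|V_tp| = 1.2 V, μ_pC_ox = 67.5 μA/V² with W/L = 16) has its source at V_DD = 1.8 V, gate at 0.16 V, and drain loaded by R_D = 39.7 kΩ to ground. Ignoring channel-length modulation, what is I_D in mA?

I_D = 0.0428 mA

V_SG = V_DD − V_G = 1.8 − 0.16 = 1.64 V, so V_ov = 1.64 − 1.2 = 0.44 V.
k_p = μ_pC_ox · (W/L) = 1.08 mA/V².
Assume saturation: I_D = ½ k_p V_ov² = 0.5 × 1.08 × 0.44² = 0.105 mA, giving V_SD = V_DD − I_D R_D = 1.8 − 0.105 × 39.7 = -2.35 V.
But -2.35 V < V_ov = 0.44 V, so the device is actually in triode.
In triode I_D = k_p[V_ov V_SD − ½ V_SD²] and I_D = (V_DD − V_SD)/R_D. Equating: 21.4 V_SD² − 19.87 V_SD + 1.8 = 0, giving V_SD = 0.102 V (the root below V_ov).
I_D = (1.8 − 0.102) / 39.7 = 0.0428 mA.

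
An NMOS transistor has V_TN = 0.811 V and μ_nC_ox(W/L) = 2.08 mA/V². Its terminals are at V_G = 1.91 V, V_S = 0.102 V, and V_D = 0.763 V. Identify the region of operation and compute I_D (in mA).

Triode; I_D = 0.916 mA

V_GS = V_G − V_S = 1.91 − 0.102 = 1.81 V; V_DS = V_D − V_S = 0.763 − 0.102 = 0.661 V.
V_ov = V_GS − V_TN = 1.81 − 0.811 = 0.997 V.
Since V_DS = 0.661 V < V_ov = 0.997 V, the device is in the triode region.
I_D = k_n [V_ov · V_DS − ½ V_DS²] = 2.08 × [0.997 × 0.661 − 0.5 × 0.661²] = 0.916 mA.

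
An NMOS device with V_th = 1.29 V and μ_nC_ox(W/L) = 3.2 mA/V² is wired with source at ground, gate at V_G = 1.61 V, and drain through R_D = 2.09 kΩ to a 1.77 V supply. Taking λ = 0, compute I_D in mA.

I_D = 0.164 mA

V_GS = V_G = 1.61 V, so V_ov = 1.61 − 1.29 = 0.32 V.
Assume saturation: I_D = ½ k_n V_ov² = 0.5 × 3.2 × 0.32² = 0.164 mA, giving V_DS = V_DD − I_D R_D = 1.77 − 0.164 × 2.09 = 1.43 V.
V_DS = 1.43 V ≥ V_ov = 0.32 V, confirming saturation.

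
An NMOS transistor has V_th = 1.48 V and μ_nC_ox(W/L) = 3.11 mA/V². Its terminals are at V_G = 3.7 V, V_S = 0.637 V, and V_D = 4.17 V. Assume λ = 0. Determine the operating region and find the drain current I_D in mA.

Saturation; I_D = 3.90 mA

V_GS = V_G − V_S = 3.7 − 0.637 = 3.06 V; V_DS = V_D − V_S = 4.17 − 0.637 = 3.53 V.
V_ov = V_GS − V_th = 3.06 − 1.48 = 1.58 V.
Since V_DS = 3.53 V ≥ V_ov = 1.58 V, the device is in saturation.
I_D = ½ k_n V_ov² = 0.5 × 3.11 × 1.58² = 3.9 mA.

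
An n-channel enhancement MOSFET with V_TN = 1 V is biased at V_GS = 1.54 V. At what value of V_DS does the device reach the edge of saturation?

V_DS,sat = 0.540 V

The boundary between triode and saturation is V_DS = V_GS − V_TN = V_ov.
V_ov = 1.54 − 1 = 0.54 V.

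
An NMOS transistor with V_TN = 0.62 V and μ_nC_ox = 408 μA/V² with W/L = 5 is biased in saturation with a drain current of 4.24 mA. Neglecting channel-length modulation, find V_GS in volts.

k_n = μ_nC_ox · (W/L) = 2.04 mA/V².
In saturation I_D = ½ k_n (V_GS − V_TN)², so V_GS − V_TN = √(2 I_D / k_n) = √(2 × 4.24 / 2.04) = 2.04 V.
V_GS = 0.62 + 2.04 = 2.66 V.

V_GS = 2.66 V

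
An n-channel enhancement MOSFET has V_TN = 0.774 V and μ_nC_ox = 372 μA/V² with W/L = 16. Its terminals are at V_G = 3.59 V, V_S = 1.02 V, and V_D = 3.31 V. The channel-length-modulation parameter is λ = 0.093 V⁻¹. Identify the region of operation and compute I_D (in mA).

Saturation; I_D = 11.6 mA

V_GS = V_G − V_S = 3.59 − 1.02 = 2.57 V; V_DS = V_D − V_S = 3.31 − 1.02 = 2.29 V.
k_n = μ_nC_ox · (W/L) = 5.952 mA/V².
V_ov = V_GS − V_TN = 2.57 − 0.774 = 1.8 V.
Since V_DS = 2.29 V ≥ V_ov = 1.8 V, the device is in saturation.
I_D = ½ k_n V_ov² (1 + λ V_DS) = 0.5 × 5.952 × 1.8² × (1 + 0.093 × 2.29) = 11.6 mA.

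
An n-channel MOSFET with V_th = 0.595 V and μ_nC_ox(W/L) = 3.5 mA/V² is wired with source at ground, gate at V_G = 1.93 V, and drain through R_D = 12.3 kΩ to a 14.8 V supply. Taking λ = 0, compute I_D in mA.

V_GS = V_G = 1.93 V, so V_ov = 1.93 − 0.595 = 1.33 V.
Assume saturation: I_D = ½ k_n V_ov² = 0.5 × 3.5 × 1.33² = 3.12 mA, giving V_DS = V_DD − I_D R_D = 14.8 − 3.12 × 12.3 = -23.6 V.
But -23.6 V < V_ov = 1.33 V, so the device is actually in triode.
In triode I_D = k_n[V_ov V_DS − ½ V_DS²] and I_D = (V_DD − V_DS)/R_D. Equating: 21.5 V_DS² − 58.47 V_DS + 14.8 = 0, giving V_DS = 0.282 V (the root below V_ov).
I_D = (14.8 − 0.282) / 12.3 = 1.18 mA.

I_D = 1.18 mA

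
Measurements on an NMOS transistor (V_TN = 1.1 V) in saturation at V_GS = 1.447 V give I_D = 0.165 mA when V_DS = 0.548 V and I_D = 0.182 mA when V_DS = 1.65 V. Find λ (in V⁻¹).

λ = 0.0985 V⁻¹

With V_GS fixed, I_D ∝ (1 + λ V_DS) in saturation, so I_D2/I_D1 = (1 + λ V_DS2)/(1 + λ V_DS1).
0.182/0.165 = 1.103 = (1 + 1.65 λ)/(1 + 0.548 λ).
Solving: λ (I_D1 V_DS2 − I_D2 V_DS1) = I_D2 − I_D1, so λ = (0.182 − 0.165) / (0.165 × 1.65 − 0.182 × 0.548) = 0.017 / 0.173 = 0.0985 V⁻¹.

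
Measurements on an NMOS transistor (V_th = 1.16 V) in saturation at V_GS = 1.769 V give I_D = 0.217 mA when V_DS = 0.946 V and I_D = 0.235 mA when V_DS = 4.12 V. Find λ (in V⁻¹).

λ = 0.0268 V⁻¹

With V_GS fixed, I_D ∝ (1 + λ V_DS) in saturation, so I_D2/I_D1 = (1 + λ V_DS2)/(1 + λ V_DS1).
0.235/0.217 = 1.083 = (1 + 4.12 λ)/(1 + 0.946 λ).
Solving: λ (I_D1 V_DS2 − I_D2 V_DS1) = I_D2 − I_D1, so λ = (0.235 − 0.217) / (0.217 × 4.12 − 0.235 × 0.946) = 0.018 / 0.672 = 0.0268 V⁻¹.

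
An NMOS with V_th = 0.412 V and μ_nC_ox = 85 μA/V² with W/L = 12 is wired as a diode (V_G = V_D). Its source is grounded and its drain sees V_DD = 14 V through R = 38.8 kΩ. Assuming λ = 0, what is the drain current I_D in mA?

I_D = 0.329 mA

With gate tied to drain, V_GS = V_DS ≥ V_GS − V_th, so the device is in saturation.
k_n = μ_nC_ox · (W/L) = 1.02 mA/V².
KCL at the drain: ½ k_n (V_GS − V_th)² = (V_DD − V_GS)/R.
Let x = V_GS − 0.412. Then 19.8 x² + x − 13.59 = 0, giving x = 0.804 V (positive root), so V_GS = 1.22 V.
I_D = (V_DD − V_GS)/R = (14 − 1.22) / 38.8 = 0.329 mA.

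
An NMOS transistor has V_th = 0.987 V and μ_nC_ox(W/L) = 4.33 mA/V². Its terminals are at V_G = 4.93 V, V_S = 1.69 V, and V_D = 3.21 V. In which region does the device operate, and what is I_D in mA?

Triode; I_D = 9.83 mA

V_GS = V_G − V_S = 4.93 − 1.69 = 3.24 V; V_DS = V_D − V_S = 3.21 − 1.69 = 1.52 V.
V_ov = V_GS − V_th = 3.24 − 0.987 = 2.25 V.
Since V_DS = 1.52 V < V_ov = 2.25 V, the device is in the triode region.
I_D = k_n [V_ov · V_DS − ½ V_DS²] = 4.33 × [2.25 × 1.52 − 0.5 × 1.52²] = 9.83 mA.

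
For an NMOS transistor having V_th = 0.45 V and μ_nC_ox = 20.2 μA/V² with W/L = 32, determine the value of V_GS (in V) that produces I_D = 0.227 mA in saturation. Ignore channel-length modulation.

V_GS = 1.29 V

k_n = μ_nC_ox · (W/L) = 0.6464 mA/V².
In saturation I_D = ½ k_n (V_GS − V_th)², so V_GS − V_th = √(2 I_D / k_n) = √(2 × 0.227 / 0.6464) = 0.838 V.
V_GS = 0.45 + 0.838 = 1.29 V.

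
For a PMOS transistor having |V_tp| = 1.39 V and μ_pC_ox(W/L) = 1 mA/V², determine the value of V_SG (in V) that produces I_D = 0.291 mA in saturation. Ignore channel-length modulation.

V_SG = 2.15 V

In saturation I_D = ½ k_p (V_SG − |V_tp|)², so V_SG − |V_tp| = √(2 I_D / k_p) = √(2 × 0.291 / 1) = 0.763 V.
V_SG = 1.39 + 0.763 = 2.15 V.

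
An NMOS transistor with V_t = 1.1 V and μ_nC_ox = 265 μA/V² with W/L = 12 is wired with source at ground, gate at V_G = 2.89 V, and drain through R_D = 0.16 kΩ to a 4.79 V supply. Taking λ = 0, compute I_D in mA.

V_GS = V_G = 2.89 V, so V_ov = 2.89 − 1.1 = 1.79 V.
k_n = μ_nC_ox · (W/L) = 3.18 mA/V².
Assume saturation: I_D = ½ k_n V_ov² = 0.5 × 3.18 × 1.79² = 5.09 mA, giving V_DS = V_DD − I_D R_D = 4.79 − 5.09 × 0.16 = 3.97 V.
V_DS = 3.97 V ≥ V_ov = 1.79 V, confirming saturation.

I_D = 5.09 mA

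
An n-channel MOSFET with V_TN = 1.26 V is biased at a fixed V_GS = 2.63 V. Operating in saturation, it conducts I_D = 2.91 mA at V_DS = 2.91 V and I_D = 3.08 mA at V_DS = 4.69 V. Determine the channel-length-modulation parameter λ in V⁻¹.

With V_GS fixed, I_D ∝ (1 + λ V_DS) in saturation, so I_D2/I_D1 = (1 + λ V_DS2)/(1 + λ V_DS1).
3.08/2.91 = 1.058 = (1 + 4.69 λ)/(1 + 2.91 λ).
Solving: λ (I_D1 V_DS2 − I_D2 V_DS1) = I_D2 − I_D1, so λ = (3.08 − 2.91) / (2.91 × 4.69 − 3.08 × 2.91) = 0.17 / 4.69 = 0.0363 V⁻¹.

λ = 0.0363 V⁻¹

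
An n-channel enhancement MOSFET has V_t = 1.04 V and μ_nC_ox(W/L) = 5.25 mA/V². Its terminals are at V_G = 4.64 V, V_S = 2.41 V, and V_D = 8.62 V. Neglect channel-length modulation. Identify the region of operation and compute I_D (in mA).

V_GS = V_G − V_S = 4.64 − 2.41 = 2.23 V; V_DS = V_D − V_S = 8.62 − 2.41 = 6.21 V.
V_ov = V_GS − V_t = 2.23 − 1.04 = 1.19 V.
Since V_DS = 6.21 V ≥ V_ov = 1.19 V, the device is in saturation.
I_D = ½ k_n V_ov² = 0.5 × 5.25 × 1.19² = 3.72 mA.

Saturation; I_D = 3.72 mA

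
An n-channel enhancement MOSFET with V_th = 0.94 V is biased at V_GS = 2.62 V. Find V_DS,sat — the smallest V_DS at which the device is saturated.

The boundary between triode and saturation is V_DS = V_GS − V_th = V_ov.
V_ov = 2.62 − 0.94 = 1.68 V.

V_DS,sat = 1.68 V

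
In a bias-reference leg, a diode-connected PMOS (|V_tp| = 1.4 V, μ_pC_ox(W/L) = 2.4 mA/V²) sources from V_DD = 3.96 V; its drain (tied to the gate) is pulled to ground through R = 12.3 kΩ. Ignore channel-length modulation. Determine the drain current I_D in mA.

I_D = 0.177 mA

With gate tied to drain, V_SG = V_SD ≥ V_SG − |V_tp|, so the device is in saturation.
KCL at the drain: ½ k_p (V_SG − |V_tp|)² = (V_DD − V_SG)/R.
Let x = V_SG − 1.4. Then 14.8 x² + x − 2.56 = 0, giving x = 0.384 V (positive root), so V_SG = 1.78 V.
I_D = (V_DD − V_SG)/R = (3.96 − 1.78) / 12.3 = 0.177 mA.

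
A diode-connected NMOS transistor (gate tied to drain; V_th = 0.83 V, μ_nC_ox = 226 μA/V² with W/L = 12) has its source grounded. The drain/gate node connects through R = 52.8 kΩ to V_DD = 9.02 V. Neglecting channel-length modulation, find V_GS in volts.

With gate tied to drain, V_GS = V_DS ≥ V_GS − V_th, so the device is in saturation.
k_n = μ_nC_ox · (W/L) = 2.712 mA/V².
KCL at the drain: ½ k_n (V_GS − V_th)² = (V_DD − V_GS)/R.
Let x = V_GS − 0.83. Then 71.6 x² + x − 8.19 = 0, giving x = 0.331 V (positive root), so V_GS = 1.16 V.
I_D = (V_DD − V_GS)/R = (9.02 − 1.16) / 52.8 = 0.149 mA.

V_GS = 1.16 V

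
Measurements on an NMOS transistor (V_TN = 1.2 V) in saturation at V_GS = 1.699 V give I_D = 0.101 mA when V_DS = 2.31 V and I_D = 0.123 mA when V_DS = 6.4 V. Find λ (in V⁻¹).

With V_GS fixed, I_D ∝ (1 + λ V_DS) in saturation, so I_D2/I_D1 = (1 + λ V_DS2)/(1 + λ V_DS1).
0.123/0.101 = 1.218 = (1 + 6.4 λ)/(1 + 2.31 λ).
Solving: λ (I_D1 V_DS2 − I_D2 V_DS1) = I_D2 − I_D1, so λ = (0.123 − 0.101) / (0.101 × 6.4 − 0.123 × 2.31) = 0.022 / 0.362 = 0.0607 V⁻¹.

λ = 0.0607 V⁻¹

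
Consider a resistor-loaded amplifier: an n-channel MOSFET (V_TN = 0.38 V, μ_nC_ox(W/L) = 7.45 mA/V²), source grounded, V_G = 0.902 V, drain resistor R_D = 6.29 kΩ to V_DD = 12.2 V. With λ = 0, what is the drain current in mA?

I_D = 1.02 mA

V_GS = V_G = 0.902 V, so V_ov = 0.902 − 0.38 = 0.522 V.
Assume saturation: I_D = ½ k_n V_ov² = 0.5 × 7.45 × 0.522² = 1.02 mA, giving V_DS = V_DD − I_D R_D = 12.2 − 1.02 × 6.29 = 5.82 V.
V_DS = 5.82 V ≥ V_ov = 0.522 V, confirming saturation.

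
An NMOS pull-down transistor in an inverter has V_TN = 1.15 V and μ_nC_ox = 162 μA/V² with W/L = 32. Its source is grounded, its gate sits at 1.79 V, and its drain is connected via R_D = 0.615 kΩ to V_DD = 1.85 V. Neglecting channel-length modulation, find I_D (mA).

I_D = 1.06 mA

V_GS = V_G = 1.79 V, so V_ov = 1.79 − 1.15 = 0.64 V.
k_n = μ_nC_ox · (W/L) = 5.184 mA/V².
Assume saturation: I_D = ½ k_n V_ov² = 0.5 × 5.184 × 0.64² = 1.06 mA, giving V_DS = V_DD − I_D R_D = 1.85 − 1.06 × 0.615 = 1.2 V.
V_DS = 1.2 V ≥ V_ov = 0.64 V, confirming saturation.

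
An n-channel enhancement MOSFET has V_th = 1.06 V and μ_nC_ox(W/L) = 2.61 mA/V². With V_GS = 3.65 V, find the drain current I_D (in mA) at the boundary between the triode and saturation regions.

At the boundary V_DS = V_ov = V_GS − V_th = 3.65 − 1.06 = 2.59 V.
I_D = ½ k_n V_ov² = 0.5 × 2.61 × 2.59² = 8.75 mA.

I_D = 8.75 mA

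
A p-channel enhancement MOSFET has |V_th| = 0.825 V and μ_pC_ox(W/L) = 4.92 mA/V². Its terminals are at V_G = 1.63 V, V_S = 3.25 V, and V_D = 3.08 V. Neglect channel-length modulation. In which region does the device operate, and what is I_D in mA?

V_SG = V_S − V_G = 3.25 − 1.63 = 1.62 V; V_SD = V_S − V_D = 3.25 − 3.08 = 0.17 V.
V_ov = V_SG − |V_th| = 1.62 − 0.825 = 0.795 V.
Since V_SD = 0.17 V < V_ov = 0.795 V, the device is in the triode region.
I_D = k_p [V_ov · V_SD − ½ V_SD²] = 4.92 × [0.795 × 0.17 − 0.5 × 0.17²] = 0.594 mA.

Triode; I_D = 0.594 mA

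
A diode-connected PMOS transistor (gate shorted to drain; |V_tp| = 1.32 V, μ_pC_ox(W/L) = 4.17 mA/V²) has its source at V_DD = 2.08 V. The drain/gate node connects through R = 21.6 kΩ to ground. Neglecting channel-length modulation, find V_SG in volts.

With gate tied to drain, V_SG = V_SD ≥ V_SG − |V_tp|, so the device is in saturation.
KCL at the drain: ½ k_p (V_SG − |V_tp|)² = (V_DD − V_SG)/R.
Let x = V_SG − 1.32. Then 45 x² + x − 0.76 = 0, giving x = 0.119 V (positive root), so V_SG = 1.44 V.
I_D = (V_DD − V_SG)/R = (2.08 − 1.44) / 21.6 = 0.0297 mA.

V_SG = 1.44 V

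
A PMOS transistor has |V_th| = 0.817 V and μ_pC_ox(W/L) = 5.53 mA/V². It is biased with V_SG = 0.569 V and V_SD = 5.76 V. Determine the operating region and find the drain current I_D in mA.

Cutoff; I_D = 0 mA

V_SG = 0.569 V < |V_th| = 0.817 V, so the transistor is in cutoff.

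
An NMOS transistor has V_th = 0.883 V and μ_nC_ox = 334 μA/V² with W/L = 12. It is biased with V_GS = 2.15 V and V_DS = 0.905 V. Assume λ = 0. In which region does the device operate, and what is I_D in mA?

k_n = μ_nC_ox · (W/L) = 4.008 mA/V².
V_ov = V_GS − V_th = 2.15 − 0.883 = 1.27 V.
Since V_DS = 0.905 V < V_ov = 1.27 V, the device is in the triode region.
I_D = k_n [V_ov · V_DS − ½ V_DS²] = 4.008 × [1.27 × 0.905 − 0.5 × 0.905²] = 2.95 mA.

Triode; I_D = 2.95 mA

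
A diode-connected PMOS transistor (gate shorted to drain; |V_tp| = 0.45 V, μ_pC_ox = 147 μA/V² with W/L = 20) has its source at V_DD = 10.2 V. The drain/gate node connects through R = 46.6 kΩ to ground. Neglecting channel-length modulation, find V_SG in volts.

V_SG = 0.820 V

With gate tied to drain, V_SG = V_SD ≥ V_SG − |V_tp|, so the device is in saturation.
k_p = μ_pC_ox · (W/L) = 2.94 mA/V².
KCL at the drain: ½ k_p (V_SG − |V_tp|)² = (V_DD − V_SG)/R.
Let x = V_SG − 0.45. Then 68.5 x² + x − 9.75 = 0, giving x = 0.37 V (positive root), so V_SG = 0.82 V.
I_D = (V_DD − V_SG)/R = (10.2 − 0.82) / 46.6 = 0.201 mA.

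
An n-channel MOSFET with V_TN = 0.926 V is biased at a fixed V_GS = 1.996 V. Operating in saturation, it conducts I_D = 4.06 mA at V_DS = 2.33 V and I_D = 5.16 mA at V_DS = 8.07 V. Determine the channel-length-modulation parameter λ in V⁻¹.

λ = 0.0530 V⁻¹

With V_GS fixed, I_D ∝ (1 + λ V_DS) in saturation, so I_D2/I_D1 = (1 + λ V_DS2)/(1 + λ V_DS1).
5.16/4.06 = 1.271 = (1 + 8.07 λ)/(1 + 2.33 λ).
Solving: λ (I_D1 V_DS2 − I_D2 V_DS1) = I_D2 − I_D1, so λ = (5.16 − 4.06) / (4.06 × 8.07 − 5.16 × 2.33) = 1.1 / 20.7 = 0.053 V⁻¹.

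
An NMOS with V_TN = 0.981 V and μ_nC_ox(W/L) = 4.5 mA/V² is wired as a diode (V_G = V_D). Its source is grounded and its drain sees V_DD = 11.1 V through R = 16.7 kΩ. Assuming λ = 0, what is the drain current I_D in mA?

With gate tied to drain, V_GS = V_DS ≥ V_GS − V_TN, so the device is in saturation.
KCL at the drain: ½ k_n (V_GS − V_TN)² = (V_DD − V_GS)/R.
Let x = V_GS − 0.981. Then 37.6 x² + x − 10.12 = 0, giving x = 0.506 V (positive root), so V_GS = 1.49 V.
I_D = (V_DD − V_GS)/R = (11.1 − 1.49) / 16.7 = 0.576 mA.

I_D = 0.576 mA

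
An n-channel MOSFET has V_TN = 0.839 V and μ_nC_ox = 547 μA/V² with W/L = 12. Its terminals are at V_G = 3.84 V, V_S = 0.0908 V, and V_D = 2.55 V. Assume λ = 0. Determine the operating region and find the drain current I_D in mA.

Triode; I_D = 27.1 mA

V_GS = V_G − V_S = 3.84 − 0.0908 = 3.75 V; V_DS = V_D − V_S = 2.55 − 0.0908 = 2.46 V.
k_n = μ_nC_ox · (W/L) = 6.564 mA/V².
V_ov = V_GS − V_TN = 3.75 − 0.839 = 2.91 V.
Since V_DS = 2.46 V < V_ov = 2.91 V, the device is in the triode region.
I_D = k_n [V_ov · V_DS − ½ V_DS²] = 6.564 × [2.91 × 2.46 − 0.5 × 2.46²] = 27.1 mA.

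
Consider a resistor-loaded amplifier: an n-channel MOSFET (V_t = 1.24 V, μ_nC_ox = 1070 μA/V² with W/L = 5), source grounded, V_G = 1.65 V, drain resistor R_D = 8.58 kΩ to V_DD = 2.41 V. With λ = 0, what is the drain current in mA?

I_D = 0.264 mA

V_GS = V_G = 1.65 V, so V_ov = 1.65 − 1.24 = 0.41 V.
k_n = μ_nC_ox · (W/L) = 5.35 mA/V².
Assume saturation: I_D = ½ k_n V_ov² = 0.5 × 5.35 × 0.41² = 0.45 mA, giving V_DS = V_DD − I_D R_D = 2.41 − 0.45 × 8.58 = -1.45 V.
But -1.45 V < V_ov = 0.41 V, so the device is actually in triode.
In triode I_D = k_n[V_ov V_DS − ½ V_DS²] and I_D = (V_DD − V_DS)/R_D. Equating: 23 V_DS² − 19.82 V_DS + 2.41 = 0, giving V_DS = 0.146 V (the root below V_ov).
I_D = (2.41 − 0.146) / 8.58 = 0.264 mA.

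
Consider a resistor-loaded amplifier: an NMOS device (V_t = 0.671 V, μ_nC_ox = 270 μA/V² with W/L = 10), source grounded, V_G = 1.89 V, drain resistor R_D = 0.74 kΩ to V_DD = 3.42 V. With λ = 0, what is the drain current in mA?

I_D = 2.01 mA

V_GS = V_G = 1.89 V, so V_ov = 1.89 − 0.671 = 1.22 V.
k_n = μ_nC_ox · (W/L) = 2.7 mA/V².
Assume saturation: I_D = ½ k_n V_ov² = 0.5 × 2.7 × 1.22² = 2.01 mA, giving V_DS = V_DD − I_D R_D = 3.42 − 2.01 × 0.74 = 1.94 V.
V_DS = 1.94 V ≥ V_ov = 1.22 V, confirming saturation.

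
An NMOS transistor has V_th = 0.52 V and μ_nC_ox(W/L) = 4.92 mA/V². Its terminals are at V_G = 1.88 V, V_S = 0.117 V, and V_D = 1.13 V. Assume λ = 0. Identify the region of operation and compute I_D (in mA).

Triode; I_D = 3.67 mA

V_GS = V_G − V_S = 1.88 − 0.117 = 1.76 V; V_DS = V_D − V_S = 1.13 − 0.117 = 1.01 V.
V_ov = V_GS − V_th = 1.76 − 0.52 = 1.24 V.
Since V_DS = 1.01 V < V_ov = 1.24 V, the device is in the triode region.
I_D = k_n [V_ov · V_DS − ½ V_DS²] = 4.92 × [1.24 × 1.01 − 0.5 × 1.01²] = 3.67 mA.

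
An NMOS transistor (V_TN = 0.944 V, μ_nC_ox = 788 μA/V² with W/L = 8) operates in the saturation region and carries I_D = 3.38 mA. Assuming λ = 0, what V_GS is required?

V_GS = 1.98 V

k_n = μ_nC_ox · (W/L) = 6.304 mA/V².
In saturation I_D = ½ k_n (V_GS − V_TN)², so V_GS − V_TN = √(2 I_D / k_n) = √(2 × 3.38 / 6.304) = 1.04 V.
V_GS = 0.944 + 1.04 = 1.98 V.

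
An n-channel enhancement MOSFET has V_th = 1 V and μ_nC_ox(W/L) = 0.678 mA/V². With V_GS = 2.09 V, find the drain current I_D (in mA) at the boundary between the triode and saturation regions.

I_D = 0.403 mA

At the boundary V_DS = V_ov = V_GS − V_th = 2.09 − 1 = 1.09 V.
I_D = ½ k_n V_ov² = 0.5 × 0.678 × 1.09² = 0.403 mA.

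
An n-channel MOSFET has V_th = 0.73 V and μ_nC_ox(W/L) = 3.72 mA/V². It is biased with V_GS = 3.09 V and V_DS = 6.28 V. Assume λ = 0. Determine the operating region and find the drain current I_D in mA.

Saturation; I_D = 10.4 mA

V_ov = V_GS − V_th = 3.09 − 0.73 = 2.36 V.
Since V_DS = 6.28 V ≥ V_ov = 2.36 V, the device is in saturation.
I_D = ½ k_n V_ov² = 0.5 × 3.72 × 2.36² = 10.4 mA.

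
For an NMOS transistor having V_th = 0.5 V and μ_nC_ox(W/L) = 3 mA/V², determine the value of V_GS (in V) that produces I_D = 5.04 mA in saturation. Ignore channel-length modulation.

V_GS = 2.33 V

In saturation I_D = ½ k_n (V_GS − V_th)², so V_GS − V_th = √(2 I_D / k_n) = √(2 × 5.04 / 3) = 1.83 V.
V_GS = 0.5 + 1.83 = 2.33 V.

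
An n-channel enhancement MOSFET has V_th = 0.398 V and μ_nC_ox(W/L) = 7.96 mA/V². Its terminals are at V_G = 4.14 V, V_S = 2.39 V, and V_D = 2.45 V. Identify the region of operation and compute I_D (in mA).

Triode; I_D = 0.631 mA

V_GS = V_G − V_S = 4.14 − 2.39 = 1.75 V; V_DS = V_D − V_S = 2.45 − 2.39 = 0.06 V.
V_ov = V_GS − V_th = 1.75 − 0.398 = 1.35 V.
Since V_DS = 0.06 V < V_ov = 1.35 V, the device is in the triode region.
I_D = k_n [V_ov · V_DS − ½ V_DS²] = 7.96 × [1.35 × 0.06 − 0.5 × 0.06²] = 0.631 mA.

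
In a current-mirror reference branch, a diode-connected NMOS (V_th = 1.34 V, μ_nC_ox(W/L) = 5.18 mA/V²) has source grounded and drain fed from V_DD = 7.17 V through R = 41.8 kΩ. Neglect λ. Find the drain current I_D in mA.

With gate tied to drain, V_GS = V_DS ≥ V_GS − V_th, so the device is in saturation.
KCL at the drain: ½ k_n (V_GS − V_th)² = (V_DD − V_GS)/R.
Let x = V_GS − 1.34. Then 108 x² + x − 5.83 = 0, giving x = 0.227 V (positive root), so V_GS = 1.57 V.
I_D = (V_DD − V_GS)/R = (7.17 − 1.57) / 41.8 = 0.134 mA.

I_D = 0.134 mA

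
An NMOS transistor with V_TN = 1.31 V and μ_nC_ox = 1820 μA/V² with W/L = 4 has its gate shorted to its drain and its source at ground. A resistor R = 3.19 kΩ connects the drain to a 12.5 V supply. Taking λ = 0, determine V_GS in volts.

With gate tied to drain, V_GS = V_DS ≥ V_GS − V_TN, so the device is in saturation.
k_n = μ_nC_ox · (W/L) = 7.28 mA/V².
KCL at the drain: ½ k_n (V_GS − V_TN)² = (V_DD − V_GS)/R.
Let x = V_GS − 1.31. Then 11.6 x² + x − 11.19 = 0, giving x = 0.94 V (positive root), so V_GS = 2.25 V.
I_D = (V_DD − V_GS)/R = (12.5 − 2.25) / 3.19 = 3.21 mA.

V_GS = 2.25 V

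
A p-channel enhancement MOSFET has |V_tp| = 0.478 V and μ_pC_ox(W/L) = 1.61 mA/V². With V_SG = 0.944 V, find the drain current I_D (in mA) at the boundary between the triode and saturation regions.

I_D = 0.175 mA

At the boundary V_SD = V_ov = V_SG − |V_tp| = 0.944 − 0.478 = 0.466 V.
I_D = ½ k_p V_ov² = 0.5 × 1.61 × 0.466² = 0.175 mA.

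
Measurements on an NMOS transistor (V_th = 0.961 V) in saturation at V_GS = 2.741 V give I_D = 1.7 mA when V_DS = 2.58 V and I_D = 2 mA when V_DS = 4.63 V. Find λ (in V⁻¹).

With V_GS fixed, I_D ∝ (1 + λ V_DS) in saturation, so I_D2/I_D1 = (1 + λ V_DS2)/(1 + λ V_DS1).
2/1.7 = 1.176 = (1 + 4.63 λ)/(1 + 2.58 λ).
Solving: λ (I_D1 V_DS2 − I_D2 V_DS1) = I_D2 − I_D1, so λ = (2 − 1.7) / (1.7 × 4.63 − 2 × 2.58) = 0.3 / 2.71 = 0.111 V⁻¹.

λ = 0.111 V⁻¹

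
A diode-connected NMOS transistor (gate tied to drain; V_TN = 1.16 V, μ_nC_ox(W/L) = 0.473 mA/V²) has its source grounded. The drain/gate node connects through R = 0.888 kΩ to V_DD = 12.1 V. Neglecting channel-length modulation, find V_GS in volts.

V_GS = 6.38 V

With gate tied to drain, V_GS = V_DS ≥ V_GS − V_TN, so the device is in saturation.
KCL at the drain: ½ k_n (V_GS − V_TN)² = (V_DD − V_GS)/R.
Let x = V_GS − 1.16. Then 0.21 x² + x − 10.94 = 0, giving x = 5.22 V (positive root), so V_GS = 6.38 V.
I_D = (V_DD − V_GS)/R = (12.1 − 6.38) / 0.888 = 6.44 mA.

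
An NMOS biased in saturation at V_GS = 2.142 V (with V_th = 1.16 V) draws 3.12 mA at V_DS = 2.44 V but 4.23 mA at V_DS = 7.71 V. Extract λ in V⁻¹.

With V_GS fixed, I_D ∝ (1 + λ V_DS) in saturation, so I_D2/I_D1 = (1 + λ V_DS2)/(1 + λ V_DS1).
4.23/3.12 = 1.356 = (1 + 7.71 λ)/(1 + 2.44 λ).
Solving: λ (I_D1 V_DS2 − I_D2 V_DS1) = I_D2 − I_D1, so λ = (4.23 − 3.12) / (3.12 × 7.71 − 4.23 × 2.44) = 1.11 / 13.7 = 0.0808 V⁻¹.

λ = 0.0808 V⁻¹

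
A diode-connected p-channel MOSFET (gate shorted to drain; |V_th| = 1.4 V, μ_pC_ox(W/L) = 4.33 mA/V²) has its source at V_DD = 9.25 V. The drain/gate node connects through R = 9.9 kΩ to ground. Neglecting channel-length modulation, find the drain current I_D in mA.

I_D = 0.734 mA

With gate tied to drain, V_SG = V_SD ≥ V_SG − |V_th|, so the device is in saturation.
KCL at the drain: ½ k_p (V_SG − |V_th|)² = (V_DD − V_SG)/R.
Let x = V_SG − 1.4. Then 21.4 x² + x − 7.85 = 0, giving x = 0.582 V (positive root), so V_SG = 1.98 V.
I_D = (V_DD − V_SG)/R = (9.25 − 1.98) / 9.9 = 0.734 mA.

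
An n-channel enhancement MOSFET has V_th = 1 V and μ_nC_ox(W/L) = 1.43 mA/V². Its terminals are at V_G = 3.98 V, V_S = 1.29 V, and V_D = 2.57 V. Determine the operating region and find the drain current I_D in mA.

V_GS = V_G − V_S = 3.98 − 1.29 = 2.69 V; V_DS = V_D − V_S = 2.57 − 1.29 = 1.28 V.
V_ov = V_GS − V_th = 2.69 − 1 = 1.69 V.
Since V_DS = 1.28 V < V_ov = 1.69 V, the device is in the triode region.
I_D = k_n [V_ov · V_DS − ½ V_DS²] = 1.43 × [1.69 × 1.28 − 0.5 × 1.28²] = 1.92 mA.

Triode; I_D = 1.92 mA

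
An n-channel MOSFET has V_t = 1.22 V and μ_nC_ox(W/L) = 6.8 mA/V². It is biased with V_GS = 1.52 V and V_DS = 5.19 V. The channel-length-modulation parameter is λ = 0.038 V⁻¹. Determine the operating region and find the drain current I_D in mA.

V_ov = V_GS − V_t = 1.52 − 1.22 = 0.3 V.
Since V_DS = 5.19 V ≥ V_ov = 0.3 V, the device is in saturation.
I_D = ½ k_n V_ov² (1 + λ V_DS) = 0.5 × 6.8 × 0.3² × (1 + 0.038 × 5.19) = 0.366 mA.

Saturation; I_D = 0.366 mA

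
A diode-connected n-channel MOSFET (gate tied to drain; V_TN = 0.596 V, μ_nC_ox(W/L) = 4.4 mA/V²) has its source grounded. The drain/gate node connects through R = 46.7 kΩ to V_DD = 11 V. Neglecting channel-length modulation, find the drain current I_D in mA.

With gate tied to drain, V_GS = V_DS ≥ V_GS − V_TN, so the device is in saturation.
KCL at the drain: ½ k_n (V_GS − V_TN)² = (V_DD − V_GS)/R.
Let x = V_GS − 0.596. Then 103 x² + x − 10.4 = 0, giving x = 0.313 V (positive root), so V_GS = 0.909 V.
I_D = (V_DD − V_GS)/R = (11 − 0.909) / 46.7 = 0.216 mA.

I_D = 0.216 mA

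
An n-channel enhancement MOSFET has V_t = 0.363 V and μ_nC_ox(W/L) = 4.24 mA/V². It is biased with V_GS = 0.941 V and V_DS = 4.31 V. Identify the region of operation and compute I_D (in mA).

V_ov = V_GS − V_t = 0.941 − 0.363 = 0.578 V.
Since V_DS = 4.31 V ≥ V_ov = 0.578 V, the device is in saturation.
I_D = ½ k_n V_ov² = 0.5 × 4.24 × 0.578² = 0.708 mA.

Saturation; I_D = 0.708 mA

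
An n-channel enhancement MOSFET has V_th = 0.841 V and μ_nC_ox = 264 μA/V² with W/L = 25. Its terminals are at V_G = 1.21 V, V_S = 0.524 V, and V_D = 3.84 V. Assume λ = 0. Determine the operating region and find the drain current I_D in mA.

Cutoff; I_D = 0 mA

V_GS = V_G − V_S = 1.21 − 0.524 = 0.686 V; V_DS = V_D − V_S = 3.84 − 0.524 = 3.32 V.
V_GS = 0.686 V < V_th = 0.841 V, so the transistor is in cutoff.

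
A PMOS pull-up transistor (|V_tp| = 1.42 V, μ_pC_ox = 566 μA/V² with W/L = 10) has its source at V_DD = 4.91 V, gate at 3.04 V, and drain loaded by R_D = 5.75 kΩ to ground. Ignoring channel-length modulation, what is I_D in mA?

I_D = 0.573 mA

V_SG = V_DD − V_G = 4.91 − 3.04 = 1.87 V, so V_ov = 1.87 − 1.42 = 0.45 V.
k_p = μ_pC_ox · (W/L) = 5.66 mA/V².
Assume saturation: I_D = ½ k_p V_ov² = 0.5 × 5.66 × 0.45² = 0.573 mA, giving V_SD = V_DD − I_D R_D = 4.91 − 0.573 × 5.75 = 1.61 V.
V_SD = 1.61 V ≥ V_ov = 0.45 V, confirming saturation.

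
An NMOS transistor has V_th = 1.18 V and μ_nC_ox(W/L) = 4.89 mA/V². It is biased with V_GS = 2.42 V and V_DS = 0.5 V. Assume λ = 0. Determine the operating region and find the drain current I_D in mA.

Triode; I_D = 2.42 mA

V_ov = V_GS − V_th = 2.42 − 1.18 = 1.24 V.
Since V_DS = 0.5 V < V_ov = 1.24 V, the device is in the triode region.
I_D = k_n [V_ov · V_DS − ½ V_DS²] = 4.89 × [1.24 × 0.5 − 0.5 × 0.5²] = 2.42 mA.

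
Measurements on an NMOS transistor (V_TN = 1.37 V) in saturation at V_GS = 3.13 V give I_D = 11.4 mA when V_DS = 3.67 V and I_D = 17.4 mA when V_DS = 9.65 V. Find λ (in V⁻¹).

With V_GS fixed, I_D ∝ (1 + λ V_DS) in saturation, so I_D2/I_D1 = (1 + λ V_DS2)/(1 + λ V_DS1).
17.4/11.4 = 1.526 = (1 + 9.65 λ)/(1 + 3.67 λ).
Solving: λ (I_D1 V_DS2 − I_D2 V_DS1) = I_D2 − I_D1, so λ = (17.4 − 11.4) / (11.4 × 9.65 − 17.4 × 3.67) = 6 / 46.2 = 0.13 V⁻¹.

λ = 0.130 V⁻¹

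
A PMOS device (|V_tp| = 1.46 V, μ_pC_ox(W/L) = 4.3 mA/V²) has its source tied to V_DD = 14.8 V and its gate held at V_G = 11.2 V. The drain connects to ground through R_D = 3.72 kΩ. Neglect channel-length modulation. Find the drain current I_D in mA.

I_D = 3.85 mA

V_SG = V_DD − V_G = 14.8 − 11.2 = 3.6 V, so V_ov = 3.6 − 1.46 = 2.14 V.
Assume saturation: I_D = ½ k_p V_ov² = 0.5 × 4.3 × 2.14² = 9.85 mA, giving V_SD = V_DD − I_D R_D = 14.8 − 9.85 × 3.72 = -21.8 V.
But -21.8 V < V_ov = 2.14 V, so the device is actually in triode.
In triode I_D = k_p[V_ov V_SD − ½ V_SD²] and I_D = (V_DD − V_SD)/R_D. Equating: 8 V_SD² − 35.23 V_SD + 14.8 = 0, giving V_SD = 0.47 V (the root below V_ov).
I_D = (14.8 − 0.47) / 3.72 = 3.85 mA.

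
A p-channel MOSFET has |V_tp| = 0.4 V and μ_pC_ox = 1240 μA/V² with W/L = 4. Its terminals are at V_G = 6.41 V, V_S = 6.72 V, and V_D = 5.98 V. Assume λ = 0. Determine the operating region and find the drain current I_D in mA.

Cutoff; I_D = 0 mA

V_SG = V_S − V_G = 6.72 − 6.41 = 0.31 V; V_SD = V_S − V_D = 6.72 − 5.98 = 0.74 V.
V_SG = 0.31 V < |V_tp| = 0.4 V, so the transistor is in cutoff.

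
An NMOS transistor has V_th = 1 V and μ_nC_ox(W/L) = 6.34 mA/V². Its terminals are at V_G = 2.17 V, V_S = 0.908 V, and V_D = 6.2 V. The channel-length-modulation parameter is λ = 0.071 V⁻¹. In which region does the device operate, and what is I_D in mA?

V_GS = V_G − V_S = 2.17 − 0.908 = 1.26 V; V_DS = V_D − V_S = 6.2 − 0.908 = 5.29 V.
V_ov = V_GS − V_th = 1.26 − 1 = 0.262 V.
Since V_DS = 5.29 V ≥ V_ov = 0.262 V, the device is in saturation.
I_D = ½ k_n V_ov² (1 + λ V_DS) = 0.5 × 6.34 × 0.262² × (1 + 0.071 × 5.29) = 0.299 mA.

Saturation; I_D = 0.299 mA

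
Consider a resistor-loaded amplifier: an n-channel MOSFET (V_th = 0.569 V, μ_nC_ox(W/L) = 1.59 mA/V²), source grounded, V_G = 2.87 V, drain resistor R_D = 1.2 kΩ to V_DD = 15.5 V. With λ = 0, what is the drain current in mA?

V_GS = V_G = 2.87 V, so V_ov = 2.87 − 0.569 = 2.3 V.
Assume saturation: I_D = ½ k_n V_ov² = 0.5 × 1.59 × 2.3² = 4.21 mA, giving V_DS = V_DD − I_D R_D = 15.5 − 4.21 × 1.2 = 10.4 V.
V_DS = 10.4 V ≥ V_ov = 2.3 V, confirming saturation.

I_D = 4.21 mA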